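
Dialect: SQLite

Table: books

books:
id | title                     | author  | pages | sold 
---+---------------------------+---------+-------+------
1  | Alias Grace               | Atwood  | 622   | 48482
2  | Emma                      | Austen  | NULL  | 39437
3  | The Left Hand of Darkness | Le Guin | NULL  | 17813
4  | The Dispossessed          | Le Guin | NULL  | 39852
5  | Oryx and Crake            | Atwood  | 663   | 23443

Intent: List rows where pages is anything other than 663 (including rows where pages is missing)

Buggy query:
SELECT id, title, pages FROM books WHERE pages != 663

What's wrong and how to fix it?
Bug: Inequality against NULL is unknown, not true; rows with NULL are dropped

Fix: Add an explicit OR pages IS NULL to include the missing-value rows

Corrected query:
SELECT id, title, pages FROM books WHERE pages != 663 OR pages IS NULL

Result:
id | title                     | pages
---+---------------------------+------
1  | Alias Grace               | 622  
2  | Emma                      | NULL 
3  | The Left Hand of Darkness | NULL 
4  | The Dispossessed          | NULL 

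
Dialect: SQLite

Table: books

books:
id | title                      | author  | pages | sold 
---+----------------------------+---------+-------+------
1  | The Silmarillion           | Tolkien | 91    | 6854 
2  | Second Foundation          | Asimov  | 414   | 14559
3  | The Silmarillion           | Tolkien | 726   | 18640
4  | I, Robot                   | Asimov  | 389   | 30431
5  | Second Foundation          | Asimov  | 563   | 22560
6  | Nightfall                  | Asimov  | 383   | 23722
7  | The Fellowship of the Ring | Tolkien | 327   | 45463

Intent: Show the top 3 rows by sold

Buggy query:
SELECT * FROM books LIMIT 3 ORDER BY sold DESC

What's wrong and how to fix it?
Bug: ORDER BY cannot follow LIMIT; LIMIT is the final clause

Fix: Sort with ORDER BY, then apply LIMIT

Corrected query:
SELECT * FROM books ORDER BY sold DESC LIMIT 3

Result:
id | title                      | author  | pages | sold 
---+----------------------------+---------+-------+------
7  | The Fellowship of the Ring | Tolkien | 327   | 45463
4  | I, Robot                   | Asimov  | 389   | 30431
6  | Nightfall                  | Asimov  | 383   | 23722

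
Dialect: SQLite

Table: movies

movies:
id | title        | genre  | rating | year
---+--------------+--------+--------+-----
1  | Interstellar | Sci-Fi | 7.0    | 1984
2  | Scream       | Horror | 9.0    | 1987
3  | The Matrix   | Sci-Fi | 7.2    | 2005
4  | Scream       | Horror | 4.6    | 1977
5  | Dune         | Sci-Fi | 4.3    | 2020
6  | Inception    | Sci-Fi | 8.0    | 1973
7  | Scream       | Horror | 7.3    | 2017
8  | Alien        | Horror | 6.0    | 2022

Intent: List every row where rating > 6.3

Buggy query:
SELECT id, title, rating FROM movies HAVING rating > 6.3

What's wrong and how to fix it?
Bug: HAVING filters the output of aggregation, but this query has no GROUP BY and no aggregate functions, so SQLite rejects it (HAVING clause on a non-aggregate query); the condition here is per row

Fix: Replace HAVING with WHERE since the condition applies to individual rows

Corrected query:
SELECT id, title, rating FROM movies WHERE rating > 6.3

Result:
id | title        | rating
---+--------------+-------
1  | Interstellar | 7     
2  | Scream       | 9     
3  | The Matrix   | 7.2   
6  | Inception    | 8     
7  | Scream       | 7.3   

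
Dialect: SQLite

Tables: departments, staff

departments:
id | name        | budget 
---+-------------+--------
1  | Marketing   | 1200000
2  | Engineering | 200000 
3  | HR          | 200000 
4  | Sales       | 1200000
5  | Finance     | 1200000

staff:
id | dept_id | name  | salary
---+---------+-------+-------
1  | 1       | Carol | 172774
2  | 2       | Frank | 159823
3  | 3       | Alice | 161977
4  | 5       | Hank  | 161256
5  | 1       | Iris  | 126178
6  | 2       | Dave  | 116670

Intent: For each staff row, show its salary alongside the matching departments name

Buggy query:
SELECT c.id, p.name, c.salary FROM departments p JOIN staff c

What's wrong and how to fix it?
Bug: JOIN with no ON clause produces a cartesian product; every staff row pairs with every departments row

Fix: Add ON c.dept_id = p.id to the JOIN

Corrected query:
SELECT c.id, p.name, c.salary FROM departments p JOIN staff c ON c.dept_id = p.id

Result:
id | name        | salary
---+-------------+-------
1  | Marketing   | 172774
2  | Engineering | 159823
3  | HR          | 161977
4  | Finance     | 161256
5  | Marketing   | 126178
6  | Engineering | 116670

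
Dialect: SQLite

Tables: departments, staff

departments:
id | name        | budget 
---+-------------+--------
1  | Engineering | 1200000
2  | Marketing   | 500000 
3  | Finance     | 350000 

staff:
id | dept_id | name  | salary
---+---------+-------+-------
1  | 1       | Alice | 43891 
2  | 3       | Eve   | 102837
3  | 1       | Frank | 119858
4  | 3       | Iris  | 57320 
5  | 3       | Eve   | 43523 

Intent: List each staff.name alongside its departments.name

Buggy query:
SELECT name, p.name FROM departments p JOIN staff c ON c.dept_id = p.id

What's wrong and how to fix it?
Bug: 'name' exists in both joined tables, so the database can't tell which one is meant

Fix: Qualify the column with its table alias (c.name)

Corrected query:
SELECT c.name, p.name FROM departments p JOIN staff c ON c.dept_id = p.id

Result:
name  | name       
------+------------
Alice | Engineering
Eve   | Finance    
Frank | Engineering
Iris  | Finance    
Eve   | Finance    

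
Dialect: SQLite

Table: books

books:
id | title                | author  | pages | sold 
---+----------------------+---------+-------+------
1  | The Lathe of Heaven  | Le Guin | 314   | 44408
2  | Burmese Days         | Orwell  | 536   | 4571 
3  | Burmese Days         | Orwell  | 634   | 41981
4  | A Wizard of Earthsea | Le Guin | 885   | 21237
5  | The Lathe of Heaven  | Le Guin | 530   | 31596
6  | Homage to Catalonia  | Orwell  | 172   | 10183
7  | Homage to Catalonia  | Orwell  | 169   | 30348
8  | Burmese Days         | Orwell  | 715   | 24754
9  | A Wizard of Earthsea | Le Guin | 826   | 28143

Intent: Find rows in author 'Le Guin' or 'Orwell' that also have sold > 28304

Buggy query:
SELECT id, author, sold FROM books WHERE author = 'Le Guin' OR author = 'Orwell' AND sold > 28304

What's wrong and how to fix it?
Bug: AND binds tighter than OR, so this parses as author = 'Le Guin' OR (author = 'Orwell' AND sold > 28304)

Fix: Add parentheses around the OR so the AND applies to both alternatives

Corrected query:
SELECT id, author, sold FROM books WHERE (author = 'Le Guin' OR author = 'Orwell') AND sold > 28304

Result:
id | author  | sold 
---+---------+------
1  | Le Guin | 44408
3  | Orwell  | 41981
5  | Le Guin | 31596
7  | Orwell  | 30348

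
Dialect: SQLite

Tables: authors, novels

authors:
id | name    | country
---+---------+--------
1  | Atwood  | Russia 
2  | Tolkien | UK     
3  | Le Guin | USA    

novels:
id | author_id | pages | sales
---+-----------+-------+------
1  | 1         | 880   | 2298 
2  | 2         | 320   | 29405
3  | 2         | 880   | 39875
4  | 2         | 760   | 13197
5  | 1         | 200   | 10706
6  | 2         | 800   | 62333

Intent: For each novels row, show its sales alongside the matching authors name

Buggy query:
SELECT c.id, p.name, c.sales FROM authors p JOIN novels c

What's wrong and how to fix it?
Bug: Missing join condition: each novels row is matched to all authors rows instead of just its own

Fix: Add ON c.author_id = p.id to the JOIN

Corrected query:
SELECT c.id, p.name, c.sales FROM authors p JOIN novels c ON c.author_id = p.id

Result:
id | name    | sales
---+---------+------
1  | Atwood  | 2298 
2  | Tolkien | 29405
3  | Tolkien | 39875
4  | Tolkien | 13197
5  | Atwood  | 10706
6  | Tolkien | 62333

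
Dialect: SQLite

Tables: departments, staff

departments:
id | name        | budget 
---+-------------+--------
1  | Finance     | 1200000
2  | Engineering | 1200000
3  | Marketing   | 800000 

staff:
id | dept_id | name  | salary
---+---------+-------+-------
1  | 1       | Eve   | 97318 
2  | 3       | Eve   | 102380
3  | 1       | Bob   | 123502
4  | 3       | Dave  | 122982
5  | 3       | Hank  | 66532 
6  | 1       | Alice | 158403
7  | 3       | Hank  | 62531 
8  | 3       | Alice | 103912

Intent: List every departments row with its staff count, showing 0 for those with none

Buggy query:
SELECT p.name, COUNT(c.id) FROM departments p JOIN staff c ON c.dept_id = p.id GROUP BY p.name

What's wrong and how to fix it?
Bug: An inner join excludes parents with zero children

Fix: Switch to LEFT JOIN to retain unmatched parent rows

Corrected query:
SELECT p.name, COUNT(c.id) FROM departments p LEFT JOIN staff c ON c.dept_id = p.id GROUP BY p.name

Result:
name        | COUNT(c.id)
------------+------------
Engineering | 0          
Finance     | 3          
Marketing   | 5          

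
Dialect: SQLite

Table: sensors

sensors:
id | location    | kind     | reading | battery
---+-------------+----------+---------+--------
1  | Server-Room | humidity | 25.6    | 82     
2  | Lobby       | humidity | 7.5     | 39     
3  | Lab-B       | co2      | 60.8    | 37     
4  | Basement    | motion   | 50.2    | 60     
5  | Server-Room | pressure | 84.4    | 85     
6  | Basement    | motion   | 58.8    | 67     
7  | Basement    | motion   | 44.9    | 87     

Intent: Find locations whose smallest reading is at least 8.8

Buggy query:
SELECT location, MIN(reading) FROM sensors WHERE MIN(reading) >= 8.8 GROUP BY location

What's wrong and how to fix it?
Bug: Aggregates like MIN are computed per group after WHERE runs

Fix: Use HAVING for the per-group MIN condition

Corrected query:
SELECT location, MIN(reading) FROM sensors GROUP BY location HAVING MIN(reading) >= 8.8

Result:
location    | MIN(reading)
------------+-------------
Basement    | 44.9        
Lab-B       | 60.8        
Server-Room | 25.6        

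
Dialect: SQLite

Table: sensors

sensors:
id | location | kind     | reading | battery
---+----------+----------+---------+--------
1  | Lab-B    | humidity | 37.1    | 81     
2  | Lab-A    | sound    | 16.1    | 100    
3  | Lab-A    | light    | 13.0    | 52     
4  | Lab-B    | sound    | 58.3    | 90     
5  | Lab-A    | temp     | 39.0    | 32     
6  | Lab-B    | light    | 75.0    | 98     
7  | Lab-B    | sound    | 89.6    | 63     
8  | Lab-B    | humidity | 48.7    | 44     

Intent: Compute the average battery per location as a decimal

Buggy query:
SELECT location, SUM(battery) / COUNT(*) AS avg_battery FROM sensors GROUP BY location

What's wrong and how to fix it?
Bug: Both operands are integers, so '/' performs integer division and truncates

Fix: Cast one side to REAL so the division keeps the fractional part

Corrected query:
SELECT location, SUM(battery) * 1.0 / COUNT(*) AS avg_battery FROM sensors GROUP BY location

Result:
location | avg_battery
---------+------------
Lab-A    | 61.333333  
Lab-B    | 75.2       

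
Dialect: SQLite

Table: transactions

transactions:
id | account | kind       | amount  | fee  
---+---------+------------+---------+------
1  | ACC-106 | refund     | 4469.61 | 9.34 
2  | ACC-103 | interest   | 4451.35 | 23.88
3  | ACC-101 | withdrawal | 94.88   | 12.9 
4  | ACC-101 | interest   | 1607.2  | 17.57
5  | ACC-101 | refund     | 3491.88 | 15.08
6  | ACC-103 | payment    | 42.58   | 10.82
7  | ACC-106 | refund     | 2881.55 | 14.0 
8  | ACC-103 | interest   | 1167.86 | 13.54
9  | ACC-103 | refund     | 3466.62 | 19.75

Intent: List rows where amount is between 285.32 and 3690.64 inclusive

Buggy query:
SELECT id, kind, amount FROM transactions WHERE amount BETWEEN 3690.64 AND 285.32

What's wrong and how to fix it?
Bug: BETWEEN expects the lower bound first; with 3690.64 AND 285.32 the range is empty

Fix: Swap the bounds so the smaller value comes first

Corrected query:
SELECT id, kind, amount FROM transactions WHERE amount BETWEEN 285.32 AND 3690.64

Result:
id | kind     | amount 
---+----------+--------
4  | interest | 1607.2 
5  | refund   | 3491.88
7  | refund   | 2881.55
8  | interest | 1167.86
9  | refund   | 3466.62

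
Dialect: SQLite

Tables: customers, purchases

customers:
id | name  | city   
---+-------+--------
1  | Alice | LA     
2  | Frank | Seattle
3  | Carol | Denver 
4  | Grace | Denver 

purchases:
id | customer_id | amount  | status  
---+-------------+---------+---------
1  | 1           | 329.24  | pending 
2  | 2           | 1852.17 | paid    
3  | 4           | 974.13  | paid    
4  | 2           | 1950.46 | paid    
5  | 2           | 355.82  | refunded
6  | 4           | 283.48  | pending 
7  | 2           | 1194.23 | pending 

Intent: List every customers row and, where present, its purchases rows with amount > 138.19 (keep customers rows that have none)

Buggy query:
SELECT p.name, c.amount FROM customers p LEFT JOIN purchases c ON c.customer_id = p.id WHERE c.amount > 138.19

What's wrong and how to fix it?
Bug: A WHERE condition on the right-hand table after LEFT JOIN drops unmatched parents

Fix: Put 'c.amount > 138.19' in the JOIN's ON clause instead of WHERE

Corrected query:
SELECT p.name, c.amount FROM customers p LEFT JOIN purchases c ON c.customer_id = p.id AND c.amount > 138.19

Result:
name  | amount 
------+--------
Alice | 329.24 
Frank | 355.82 
Frank | 1194.23
Frank | 1852.17
Frank | 1950.46
Carol | NULL   
Grace | 283.48 
Grace | 974.13 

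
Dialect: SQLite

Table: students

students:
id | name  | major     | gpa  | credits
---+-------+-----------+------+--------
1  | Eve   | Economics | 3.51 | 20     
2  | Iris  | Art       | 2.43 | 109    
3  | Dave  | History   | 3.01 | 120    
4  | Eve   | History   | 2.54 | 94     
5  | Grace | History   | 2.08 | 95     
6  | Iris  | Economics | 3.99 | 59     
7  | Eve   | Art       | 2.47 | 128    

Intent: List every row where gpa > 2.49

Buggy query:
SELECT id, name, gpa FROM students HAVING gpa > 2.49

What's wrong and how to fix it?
Bug: This is a non-aggregate query (no GROUP BY, no aggregates), so in SQLite the HAVING clause is invalid here; a row-level condition belongs in WHERE

Fix: Replace HAVING with WHERE since the condition applies to individual rows

Corrected query:
SELECT id, name, gpa FROM students WHERE gpa > 2.49

Result:
id | name | gpa 
---+------+-----
1  | Eve  | 3.51
3  | Dave | 3.01
4  | Eve  | 2.54
6  | Iris | 3.99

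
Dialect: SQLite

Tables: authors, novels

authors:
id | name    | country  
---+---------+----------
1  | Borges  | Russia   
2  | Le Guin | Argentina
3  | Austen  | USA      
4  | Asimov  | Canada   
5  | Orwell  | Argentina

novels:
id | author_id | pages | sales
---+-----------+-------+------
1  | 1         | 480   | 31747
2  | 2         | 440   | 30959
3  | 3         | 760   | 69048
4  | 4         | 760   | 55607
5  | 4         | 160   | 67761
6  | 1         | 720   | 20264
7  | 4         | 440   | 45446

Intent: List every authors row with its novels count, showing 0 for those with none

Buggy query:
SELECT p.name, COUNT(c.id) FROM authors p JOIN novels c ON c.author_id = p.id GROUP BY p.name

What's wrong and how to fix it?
Bug: INNER JOIN drops authors rows that have no matching novels rows

Fix: Switch to LEFT JOIN to retain unmatched parent rows

Corrected query:
SELECT p.name, COUNT(c.id) FROM authors p LEFT JOIN novels c ON c.author_id = p.id GROUP BY p.name

Result:
name    | COUNT(c.id)
--------+------------
Asimov  | 3          
Austen  | 1          
Borges  | 2          
Le Guin | 1          
Orwell  | 0          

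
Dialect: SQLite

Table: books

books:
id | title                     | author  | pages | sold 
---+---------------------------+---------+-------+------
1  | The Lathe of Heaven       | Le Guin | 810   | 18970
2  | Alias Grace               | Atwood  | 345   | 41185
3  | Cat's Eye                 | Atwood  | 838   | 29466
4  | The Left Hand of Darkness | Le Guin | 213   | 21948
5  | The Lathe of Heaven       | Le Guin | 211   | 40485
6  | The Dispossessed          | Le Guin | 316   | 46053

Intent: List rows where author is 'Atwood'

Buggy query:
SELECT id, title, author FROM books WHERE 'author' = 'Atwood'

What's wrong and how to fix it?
Bug: 'author' in single quotes is a string literal, not the column; the comparison is literal-vs-literal and never true

Fix: Reference the column as author without single quotes

Corrected query:
SELECT id, title, author FROM books WHERE author = 'Atwood'

Result:
id | title       | author
---+-------------+-------
2  | Alias Grace | Atwood
3  | Cat's Eye   | Atwood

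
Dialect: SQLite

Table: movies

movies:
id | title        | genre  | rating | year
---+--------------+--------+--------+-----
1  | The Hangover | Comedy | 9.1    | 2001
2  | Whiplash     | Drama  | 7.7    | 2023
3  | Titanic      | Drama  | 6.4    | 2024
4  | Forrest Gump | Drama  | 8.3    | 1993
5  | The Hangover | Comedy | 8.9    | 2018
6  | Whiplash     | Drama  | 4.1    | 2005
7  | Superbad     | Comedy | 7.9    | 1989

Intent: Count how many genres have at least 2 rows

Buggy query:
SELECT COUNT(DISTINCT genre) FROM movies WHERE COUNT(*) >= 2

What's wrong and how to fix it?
Bug: WHERE filters individual rows, not groups, so a group-level COUNT is invalid there

Fix: Use a subquery that GROUPs and filters with HAVING, then count its rows

Corrected query:
SELECT COUNT(*) FROM (SELECT genre FROM movies GROUP BY genre HAVING COUNT(*) >= 2)

Result:
COUNT(*)
--------
2       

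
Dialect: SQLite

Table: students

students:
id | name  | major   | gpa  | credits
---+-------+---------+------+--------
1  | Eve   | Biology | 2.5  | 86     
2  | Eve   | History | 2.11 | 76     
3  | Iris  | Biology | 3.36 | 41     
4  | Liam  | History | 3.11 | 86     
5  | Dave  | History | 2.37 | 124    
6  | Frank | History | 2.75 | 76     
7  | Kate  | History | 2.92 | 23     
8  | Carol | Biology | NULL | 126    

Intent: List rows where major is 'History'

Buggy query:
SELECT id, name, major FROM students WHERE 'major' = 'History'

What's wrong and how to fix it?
Bug: Single quotes denote string literals in SQL; the column name is being compared as a constant string

Fix: Remove the quotes around the column name (or use double quotes for an identifier)

Corrected query:
SELECT id, name, major FROM students WHERE major = 'History'

Result:
id | name  | major  
---+-------+--------
2  | Eve   | History
4  | Liam  | History
5  | Dave  | History
6  | Frank | History
7  | Kate  | History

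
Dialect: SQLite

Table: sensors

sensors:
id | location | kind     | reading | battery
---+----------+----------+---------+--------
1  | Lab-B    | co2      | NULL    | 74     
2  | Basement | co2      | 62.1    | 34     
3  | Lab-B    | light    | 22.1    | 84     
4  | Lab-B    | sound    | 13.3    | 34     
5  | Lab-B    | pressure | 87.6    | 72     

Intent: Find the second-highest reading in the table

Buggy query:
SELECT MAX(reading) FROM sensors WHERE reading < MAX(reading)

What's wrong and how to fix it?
Bug: The inner MAX is an aggregate inside WHERE, which is not allowed

Fix: Compute the overall MAX in a subquery, then take MAX of rows below it

Corrected query:
SELECT MAX(reading) FROM sensors WHERE reading < (SELECT MAX(reading) FROM sensors)

Result:
MAX(reading)
------------
62.1        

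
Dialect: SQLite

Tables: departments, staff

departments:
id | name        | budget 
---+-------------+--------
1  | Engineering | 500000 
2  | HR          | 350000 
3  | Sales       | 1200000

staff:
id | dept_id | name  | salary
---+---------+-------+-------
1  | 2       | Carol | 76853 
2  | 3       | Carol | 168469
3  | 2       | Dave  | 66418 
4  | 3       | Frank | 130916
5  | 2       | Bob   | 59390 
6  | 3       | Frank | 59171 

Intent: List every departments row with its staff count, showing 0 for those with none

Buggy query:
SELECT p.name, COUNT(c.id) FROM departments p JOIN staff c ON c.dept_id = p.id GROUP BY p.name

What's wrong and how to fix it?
Bug: An inner join excludes parents with zero children

Fix: Switch to LEFT JOIN to retain unmatched parent rows

Corrected query:
SELECT p.name, COUNT(c.id) FROM departments p LEFT JOIN staff c ON c.dept_id = p.id GROUP BY p.name

Result:
name        | COUNT(c.id)
------------+------------
Engineering | 0          
HR          | 3          
Sales       | 3          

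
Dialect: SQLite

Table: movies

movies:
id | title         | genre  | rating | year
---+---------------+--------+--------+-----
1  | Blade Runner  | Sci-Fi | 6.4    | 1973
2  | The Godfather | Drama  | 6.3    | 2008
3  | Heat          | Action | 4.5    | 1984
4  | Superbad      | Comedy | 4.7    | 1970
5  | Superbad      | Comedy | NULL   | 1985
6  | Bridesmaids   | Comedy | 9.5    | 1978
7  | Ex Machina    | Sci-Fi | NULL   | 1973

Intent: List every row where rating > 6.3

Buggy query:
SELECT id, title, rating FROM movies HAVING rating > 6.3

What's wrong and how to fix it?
Bug: HAVING filters the output of aggregation, but this query has no GROUP BY and no aggregate functions, so SQLite rejects it (HAVING clause on a non-aggregate query); the condition here is per row

Fix: Use WHERE for row-level filtering

Corrected query:
SELECT id, title, rating FROM movies WHERE rating > 6.3

Result:
id | title        | rating
---+--------------+-------
1  | Blade Runner | 6.4   
6  | Bridesmaids  | 9.5   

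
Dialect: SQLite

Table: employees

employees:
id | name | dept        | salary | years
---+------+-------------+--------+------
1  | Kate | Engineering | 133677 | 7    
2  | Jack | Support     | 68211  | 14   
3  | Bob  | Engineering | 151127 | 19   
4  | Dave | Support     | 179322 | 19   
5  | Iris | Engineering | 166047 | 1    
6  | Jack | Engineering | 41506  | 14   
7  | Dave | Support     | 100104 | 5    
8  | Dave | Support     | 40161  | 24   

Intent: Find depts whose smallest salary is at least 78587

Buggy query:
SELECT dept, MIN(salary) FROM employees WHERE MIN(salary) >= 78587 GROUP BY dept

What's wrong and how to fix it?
Bug: Aggregates like MIN are computed per group after WHERE runs

Fix: Use HAVING for the per-group MIN condition

Corrected query:
SELECT dept, MIN(salary) FROM employees GROUP BY dept HAVING MIN(salary) >= 78587

Result:
(no rows)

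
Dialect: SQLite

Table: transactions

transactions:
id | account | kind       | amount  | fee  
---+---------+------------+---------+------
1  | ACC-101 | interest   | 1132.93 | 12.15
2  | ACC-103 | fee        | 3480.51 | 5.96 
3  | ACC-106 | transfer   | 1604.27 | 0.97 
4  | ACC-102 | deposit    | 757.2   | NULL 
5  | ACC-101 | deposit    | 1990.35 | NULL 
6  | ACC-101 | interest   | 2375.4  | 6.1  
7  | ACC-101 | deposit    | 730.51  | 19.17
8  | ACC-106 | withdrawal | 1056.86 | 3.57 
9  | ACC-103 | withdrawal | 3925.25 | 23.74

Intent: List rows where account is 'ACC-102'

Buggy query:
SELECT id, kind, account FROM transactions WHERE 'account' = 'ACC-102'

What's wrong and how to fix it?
Bug: 'account' in single quotes is a string literal, not the column; the comparison is literal-vs-literal and never true

Fix: Reference the column as account without single quotes

Corrected query:
SELECT id, kind, account FROM transactions WHERE account = 'ACC-102'

Result:
id | kind    | account
---+---------+--------
4  | deposit | ACC-102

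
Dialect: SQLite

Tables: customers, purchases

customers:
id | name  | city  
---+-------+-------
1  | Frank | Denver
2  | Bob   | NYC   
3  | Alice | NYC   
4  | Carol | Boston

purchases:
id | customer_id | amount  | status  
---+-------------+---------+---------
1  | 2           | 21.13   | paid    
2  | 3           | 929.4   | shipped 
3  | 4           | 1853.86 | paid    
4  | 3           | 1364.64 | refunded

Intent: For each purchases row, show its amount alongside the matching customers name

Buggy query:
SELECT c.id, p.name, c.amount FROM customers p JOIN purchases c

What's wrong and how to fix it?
Bug: JOIN with no ON clause produces a cartesian product; every purchases row pairs with every customers row

Fix: Add ON c.customer_id = p.id to the JOIN

Corrected query:
SELECT c.id, p.name, c.amount FROM customers p JOIN purchases c ON c.customer_id = p.id

Result:
id | name  | amount 
---+-------+--------
1  | Bob   | 21.13  
2  | Alice | 929.4  
3  | Carol | 1853.86
4  | Alice | 1364.64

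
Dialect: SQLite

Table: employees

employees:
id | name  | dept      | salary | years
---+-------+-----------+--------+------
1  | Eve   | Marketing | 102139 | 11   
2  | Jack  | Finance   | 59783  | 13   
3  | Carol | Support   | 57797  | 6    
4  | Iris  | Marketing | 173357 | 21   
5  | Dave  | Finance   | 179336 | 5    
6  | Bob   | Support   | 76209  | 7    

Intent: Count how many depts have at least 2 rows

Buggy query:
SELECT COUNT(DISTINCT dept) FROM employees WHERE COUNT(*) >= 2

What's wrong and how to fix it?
Bug: WHERE filters individual rows, not groups, so a group-level COUNT is invalid there

Fix: Use a subquery that GROUPs and filters with HAVING, then count its rows

Corrected query:
SELECT COUNT(*) FROM (SELECT dept FROM employees GROUP BY dept HAVING COUNT(*) >= 2)

Result:
COUNT(*)
--------
3       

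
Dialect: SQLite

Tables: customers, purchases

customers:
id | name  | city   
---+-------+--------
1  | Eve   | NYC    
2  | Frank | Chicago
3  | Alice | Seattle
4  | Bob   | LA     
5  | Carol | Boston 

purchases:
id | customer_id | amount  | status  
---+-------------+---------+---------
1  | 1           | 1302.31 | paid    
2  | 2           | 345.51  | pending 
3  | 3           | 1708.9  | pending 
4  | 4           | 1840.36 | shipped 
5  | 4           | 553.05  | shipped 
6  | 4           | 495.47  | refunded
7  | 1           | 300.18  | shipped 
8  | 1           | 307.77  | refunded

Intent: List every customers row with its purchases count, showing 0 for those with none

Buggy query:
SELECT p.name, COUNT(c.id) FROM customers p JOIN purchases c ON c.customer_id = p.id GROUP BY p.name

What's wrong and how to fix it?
Bug: INNER JOIN drops customers rows that have no matching purchases rows

Fix: Use LEFT JOIN so parents without children still appear (COUNT(c.id) gives 0)

Corrected query:
SELECT p.name, COUNT(c.id) FROM customers p LEFT JOIN purchases c ON c.customer_id = p.id GROUP BY p.name

Result:
name  | COUNT(c.id)
------+------------
Alice | 1          
Bob   | 3          
Carol | 0          
Eve   | 3          
Frank | 1          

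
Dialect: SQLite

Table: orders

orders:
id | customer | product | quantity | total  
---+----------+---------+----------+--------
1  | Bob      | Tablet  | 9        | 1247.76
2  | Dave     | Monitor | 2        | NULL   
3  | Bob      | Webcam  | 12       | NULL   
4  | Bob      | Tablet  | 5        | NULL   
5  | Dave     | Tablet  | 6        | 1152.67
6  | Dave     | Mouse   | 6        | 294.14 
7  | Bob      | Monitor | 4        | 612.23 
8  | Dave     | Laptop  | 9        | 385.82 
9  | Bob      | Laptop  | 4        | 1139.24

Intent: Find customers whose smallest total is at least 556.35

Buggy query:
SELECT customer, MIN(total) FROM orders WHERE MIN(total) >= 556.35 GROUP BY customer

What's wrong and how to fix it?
Bug: MIN() in WHERE is a misuse of aggregate

Fix: Use HAVING for the per-group MIN condition

Corrected query:
SELECT customer, MIN(total) FROM orders GROUP BY customer HAVING MIN(total) >= 556.35

Result:
customer | MIN(total)
---------+-----------
Bob      | 612.23    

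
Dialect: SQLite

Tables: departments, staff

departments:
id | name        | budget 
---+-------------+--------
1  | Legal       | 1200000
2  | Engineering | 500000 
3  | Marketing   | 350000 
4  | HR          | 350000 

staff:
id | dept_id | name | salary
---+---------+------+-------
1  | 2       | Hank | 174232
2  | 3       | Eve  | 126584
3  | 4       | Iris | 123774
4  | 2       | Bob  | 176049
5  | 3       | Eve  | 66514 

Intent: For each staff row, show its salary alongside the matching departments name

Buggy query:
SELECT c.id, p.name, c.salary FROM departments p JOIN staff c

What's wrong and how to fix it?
Bug: JOIN with no ON clause produces a cartesian product; every staff row pairs with every departments row

Fix: Specify the join condition linking the foreign key to the parent id

Corrected query:
SELECT c.id, p.name, c.salary FROM departments p JOIN staff c ON c.dept_id = p.id

Result:
id | name        | salary
---+-------------+-------
1  | Engineering | 174232
2  | Marketing   | 126584
3  | HR          | 123774
4  | Engineering | 176049
5  | Marketing   | 66514 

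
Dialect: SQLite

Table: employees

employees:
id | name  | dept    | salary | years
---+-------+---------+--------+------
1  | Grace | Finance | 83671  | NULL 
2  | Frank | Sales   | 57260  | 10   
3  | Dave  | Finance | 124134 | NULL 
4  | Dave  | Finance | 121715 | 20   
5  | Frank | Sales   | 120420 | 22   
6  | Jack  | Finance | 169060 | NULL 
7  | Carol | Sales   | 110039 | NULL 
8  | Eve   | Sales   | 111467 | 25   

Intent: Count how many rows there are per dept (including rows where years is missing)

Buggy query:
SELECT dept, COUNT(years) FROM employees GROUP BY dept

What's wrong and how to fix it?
Bug: COUNT(column) counts non-NULL values only; rows with NULL years aren't counted

Fix: Use COUNT(*) to count all rows regardless of NULL

Corrected query:
SELECT dept, COUNT(*) FROM employees GROUP BY dept

Result:
dept    | COUNT(*)
--------+---------
Finance | 4       
Sales   | 4       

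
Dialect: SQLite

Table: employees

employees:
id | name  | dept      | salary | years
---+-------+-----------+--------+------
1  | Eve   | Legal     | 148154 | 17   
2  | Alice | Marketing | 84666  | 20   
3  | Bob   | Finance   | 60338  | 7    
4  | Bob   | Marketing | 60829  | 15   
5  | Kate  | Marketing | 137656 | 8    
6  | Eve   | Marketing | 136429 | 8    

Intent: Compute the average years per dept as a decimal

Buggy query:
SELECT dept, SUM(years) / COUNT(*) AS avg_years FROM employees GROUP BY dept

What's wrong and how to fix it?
Bug: SUM(years) and COUNT(*) are both integers; the division truncates the fractional part

Fix: Multiply by 1.0 (or CAST to REAL) to force floating-point division

Corrected query:
SELECT dept, SUM(years) * 1.0 / COUNT(*) AS avg_years FROM employees GROUP BY dept

Result:
dept      | avg_years
----------+----------
Finance   | 7        
Legal     | 17       
Marketing | 12.75    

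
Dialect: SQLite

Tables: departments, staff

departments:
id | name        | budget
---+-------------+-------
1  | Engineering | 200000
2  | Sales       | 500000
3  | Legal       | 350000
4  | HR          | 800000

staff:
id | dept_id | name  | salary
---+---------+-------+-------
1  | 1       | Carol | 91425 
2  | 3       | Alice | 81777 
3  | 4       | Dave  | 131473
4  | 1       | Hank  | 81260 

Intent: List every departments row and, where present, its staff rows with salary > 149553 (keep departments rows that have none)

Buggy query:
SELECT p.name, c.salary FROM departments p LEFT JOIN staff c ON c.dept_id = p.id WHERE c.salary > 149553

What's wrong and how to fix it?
Bug: A WHERE condition on the right-hand table after LEFT JOIN drops unmatched parents

Fix: Move the right-table condition into the ON clause so unmatched parents are kept

Corrected query:
SELECT p.name, c.salary FROM departments p LEFT JOIN staff c ON c.dept_id = p.id AND c.salary > 149553

Result:
name        | salary
------------+-------
Engineering | NULL  
Sales       | NULL  
Legal       | NULL  
HR          | NULL  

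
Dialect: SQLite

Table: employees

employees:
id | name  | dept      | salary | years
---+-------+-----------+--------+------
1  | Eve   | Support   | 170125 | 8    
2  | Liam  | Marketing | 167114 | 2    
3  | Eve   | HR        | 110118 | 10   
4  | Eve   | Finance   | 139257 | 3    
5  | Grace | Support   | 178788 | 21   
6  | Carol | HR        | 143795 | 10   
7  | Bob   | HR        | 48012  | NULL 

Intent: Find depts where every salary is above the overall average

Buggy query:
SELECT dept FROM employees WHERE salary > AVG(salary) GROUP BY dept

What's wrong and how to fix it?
Bug: AVG() is an aggregate; it can't sit directly in WHERE

Fix: Compute the overall average in a scalar subquery and compare each group's MIN against it in HAVING

Corrected query:
SELECT dept FROM employees GROUP BY dept HAVING MIN(salary) > (SELECT AVG(salary) FROM employees)

Result:
dept     
---------
Finance  
Marketing
Support  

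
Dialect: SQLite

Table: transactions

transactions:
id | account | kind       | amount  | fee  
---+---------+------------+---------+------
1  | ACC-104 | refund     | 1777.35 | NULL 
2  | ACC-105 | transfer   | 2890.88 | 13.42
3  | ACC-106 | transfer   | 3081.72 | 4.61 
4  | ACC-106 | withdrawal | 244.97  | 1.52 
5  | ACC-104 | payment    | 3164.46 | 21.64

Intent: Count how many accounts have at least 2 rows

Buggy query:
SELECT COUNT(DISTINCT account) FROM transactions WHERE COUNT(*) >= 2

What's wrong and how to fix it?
Bug: WHERE filters individual rows, not groups, so a group-level COUNT is invalid there

Fix: Use a subquery that GROUPs and filters with HAVING, then count its rows

Corrected query:
SELECT COUNT(*) FROM (SELECT account FROM transactions GROUP BY account HAVING COUNT(*) >= 2)

Result:
COUNT(*)
--------
2       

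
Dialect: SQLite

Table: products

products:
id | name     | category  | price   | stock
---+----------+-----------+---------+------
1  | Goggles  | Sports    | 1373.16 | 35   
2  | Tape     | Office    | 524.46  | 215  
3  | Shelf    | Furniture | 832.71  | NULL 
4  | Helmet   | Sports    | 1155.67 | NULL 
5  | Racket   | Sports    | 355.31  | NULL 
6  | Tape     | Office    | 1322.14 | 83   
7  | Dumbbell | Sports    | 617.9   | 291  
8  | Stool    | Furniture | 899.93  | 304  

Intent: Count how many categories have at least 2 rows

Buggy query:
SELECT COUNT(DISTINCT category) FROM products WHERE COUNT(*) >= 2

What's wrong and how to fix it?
Bug: WHERE filters individual rows, not groups, so a group-level COUNT is invalid there

Fix: Use a subquery that GROUPs and filters with HAVING, then count its rows

Corrected query:
SELECT COUNT(*) FROM (SELECT category FROM products GROUP BY category HAVING COUNT(*) >= 2)

Result:
COUNT(*)
--------
3       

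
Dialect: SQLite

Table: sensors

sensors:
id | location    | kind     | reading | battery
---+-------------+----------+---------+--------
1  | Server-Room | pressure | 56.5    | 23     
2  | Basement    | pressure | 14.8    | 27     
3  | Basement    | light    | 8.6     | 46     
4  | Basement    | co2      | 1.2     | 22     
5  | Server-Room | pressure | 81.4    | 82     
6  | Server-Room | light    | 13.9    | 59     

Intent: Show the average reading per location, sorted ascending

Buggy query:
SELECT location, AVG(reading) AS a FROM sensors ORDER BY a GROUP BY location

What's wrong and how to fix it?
Bug: GROUP BY must precede ORDER BY

Fix: Reorder: SELECT … FROM … GROUP BY … ORDER BY …

Corrected query:
SELECT location, AVG(reading) AS a FROM sensors GROUP BY location ORDER BY a

Result:
location    | a   
------------+-----
Basement    | 8.2 
Server-Room | 50.6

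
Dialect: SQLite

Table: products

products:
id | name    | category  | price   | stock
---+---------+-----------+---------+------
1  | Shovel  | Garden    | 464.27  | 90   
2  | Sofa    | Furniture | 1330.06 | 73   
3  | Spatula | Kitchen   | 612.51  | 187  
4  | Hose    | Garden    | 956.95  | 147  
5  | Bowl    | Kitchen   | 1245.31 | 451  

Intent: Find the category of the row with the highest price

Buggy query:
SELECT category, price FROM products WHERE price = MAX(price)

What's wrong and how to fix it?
Bug: WHERE is evaluated per row; an aggregate over the whole table isn't defined there

Fix: Wrap MAX in a scalar subquery so WHERE compares against a single value

Corrected query:
SELECT category, price FROM products WHERE price = (SELECT MAX(price) FROM products)

Result:
category  | price  
----------+--------
Furniture | 1330.06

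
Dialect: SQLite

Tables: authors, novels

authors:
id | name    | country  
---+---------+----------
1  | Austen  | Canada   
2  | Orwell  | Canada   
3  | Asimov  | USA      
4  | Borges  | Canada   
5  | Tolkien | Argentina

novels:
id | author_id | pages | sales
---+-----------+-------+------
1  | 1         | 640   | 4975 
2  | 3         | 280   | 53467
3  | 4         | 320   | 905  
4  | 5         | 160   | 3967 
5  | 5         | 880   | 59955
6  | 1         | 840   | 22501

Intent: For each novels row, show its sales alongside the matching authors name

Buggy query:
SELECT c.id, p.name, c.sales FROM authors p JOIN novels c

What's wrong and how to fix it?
Bug: Missing join condition: each novels row is matched to all authors rows instead of just its own

Fix: Add ON c.author_id = p.id to the JOIN

Corrected query:
SELECT c.id, p.name, c.sales FROM authors p JOIN novels c ON c.author_id = p.id

Result:
id | name    | sales
---+---------+------
1  | Austen  | 4975 
2  | Asimov  | 53467
3  | Borges  | 905  
4  | Tolkien | 3967 
5  | Tolkien | 59955
6  | Austen  | 22501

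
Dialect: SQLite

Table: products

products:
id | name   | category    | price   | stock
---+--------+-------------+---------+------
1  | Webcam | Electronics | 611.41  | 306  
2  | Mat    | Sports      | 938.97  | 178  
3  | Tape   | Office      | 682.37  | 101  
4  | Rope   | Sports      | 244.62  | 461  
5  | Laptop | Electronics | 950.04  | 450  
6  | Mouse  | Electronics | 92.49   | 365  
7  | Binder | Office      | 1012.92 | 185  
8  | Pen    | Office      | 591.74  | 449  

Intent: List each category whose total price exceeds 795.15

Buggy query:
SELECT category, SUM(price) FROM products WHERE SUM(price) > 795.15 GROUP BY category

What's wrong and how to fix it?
Bug: WHERE runs before GROUP BY, so aggregates aren't available there

Fix: Use HAVING (which filters groups after aggregation) instead of WHERE

Corrected query:
SELECT category, SUM(price) FROM products GROUP BY category HAVING SUM(price) > 795.15

Result:
category    | SUM(price)
------------+-----------
Electronics | 1653.94   
Office      | 2287.03   
Sports      | 1183.59   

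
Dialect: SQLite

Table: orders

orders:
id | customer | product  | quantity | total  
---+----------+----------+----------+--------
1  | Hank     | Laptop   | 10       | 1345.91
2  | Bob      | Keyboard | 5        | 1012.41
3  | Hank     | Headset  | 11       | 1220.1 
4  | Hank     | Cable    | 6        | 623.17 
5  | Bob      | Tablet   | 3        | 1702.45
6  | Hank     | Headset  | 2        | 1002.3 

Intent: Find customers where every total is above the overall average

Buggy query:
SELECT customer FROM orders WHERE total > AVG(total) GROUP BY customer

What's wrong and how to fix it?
Bug: WHERE evaluates per row before aggregation, so AVG() is unavailable

Fix: Compute the overall average in a scalar subquery and compare each group's MIN against it in HAVING

Corrected query:
SELECT customer FROM orders GROUP BY customer HAVING MIN(total) > (SELECT AVG(total) FROM orders)

Result:
(no rows)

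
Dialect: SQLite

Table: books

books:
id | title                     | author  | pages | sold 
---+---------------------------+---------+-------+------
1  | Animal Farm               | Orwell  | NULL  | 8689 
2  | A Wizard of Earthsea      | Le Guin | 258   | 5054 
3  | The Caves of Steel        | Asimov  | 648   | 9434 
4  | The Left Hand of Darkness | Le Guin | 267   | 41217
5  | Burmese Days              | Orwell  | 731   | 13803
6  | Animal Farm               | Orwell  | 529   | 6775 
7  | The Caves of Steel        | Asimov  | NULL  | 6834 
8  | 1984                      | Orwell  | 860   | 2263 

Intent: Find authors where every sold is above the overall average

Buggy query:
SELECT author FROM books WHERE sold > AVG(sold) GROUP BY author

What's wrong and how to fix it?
Bug: WHERE evaluates per row before aggregation, so AVG() is unavailable

Fix: Compute the overall average in a scalar subquery and compare each group's MIN against it in HAVING

Corrected query:
SELECT author FROM books GROUP BY author HAVING MIN(sold) > (SELECT AVG(sold) FROM books)

Result:
(no rows)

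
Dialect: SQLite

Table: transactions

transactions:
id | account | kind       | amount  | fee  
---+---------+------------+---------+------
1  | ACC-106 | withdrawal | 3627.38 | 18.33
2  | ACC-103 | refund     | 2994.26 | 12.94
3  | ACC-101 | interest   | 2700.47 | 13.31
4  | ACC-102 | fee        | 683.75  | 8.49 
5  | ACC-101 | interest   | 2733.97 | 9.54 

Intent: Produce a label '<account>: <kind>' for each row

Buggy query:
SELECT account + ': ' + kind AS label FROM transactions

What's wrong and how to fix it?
Bug: '+' is numeric addition; on text columns SQLite converts them to 0 instead of concatenating

Fix: Replace + with || to concatenate text

Corrected query:
SELECT account || ': ' || kind AS label FROM transactions

Result:
label              
-------------------
ACC-106: withdrawal
ACC-103: refund    
ACC-101: interest  
ACC-102: fee       
ACC-101: interest  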